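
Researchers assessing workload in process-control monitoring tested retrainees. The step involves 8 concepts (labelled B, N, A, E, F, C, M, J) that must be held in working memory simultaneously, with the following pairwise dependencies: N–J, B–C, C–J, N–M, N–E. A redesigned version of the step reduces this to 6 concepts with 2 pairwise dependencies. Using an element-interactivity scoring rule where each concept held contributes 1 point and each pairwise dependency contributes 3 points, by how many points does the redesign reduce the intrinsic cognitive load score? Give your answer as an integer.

11

Original: 8 × 1 + 5 × 3 = 8 + 15 = 23.
Redesigned: 6 × 1 + 2 × 3 = 6 + 6 = 12.
Reduction = 23 − 12 = 11.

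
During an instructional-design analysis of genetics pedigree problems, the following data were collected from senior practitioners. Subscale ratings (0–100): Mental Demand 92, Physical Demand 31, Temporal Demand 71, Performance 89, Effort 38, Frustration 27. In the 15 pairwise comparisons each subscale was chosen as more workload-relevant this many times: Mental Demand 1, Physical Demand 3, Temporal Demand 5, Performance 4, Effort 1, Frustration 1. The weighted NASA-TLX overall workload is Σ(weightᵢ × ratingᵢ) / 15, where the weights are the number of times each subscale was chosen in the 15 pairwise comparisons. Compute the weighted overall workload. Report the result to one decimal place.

The tallies are the weights (they sum to 15).
Weighted sum = 1·92 + 3·31 + 5·71 + 4·89 + 1·38 + 1·27
            = 92 + 93 + 355 + 356 + 38 + 27 = 961.
Overall workload = 961 / 15 = 64.0667 ≈ 64.1.

64.1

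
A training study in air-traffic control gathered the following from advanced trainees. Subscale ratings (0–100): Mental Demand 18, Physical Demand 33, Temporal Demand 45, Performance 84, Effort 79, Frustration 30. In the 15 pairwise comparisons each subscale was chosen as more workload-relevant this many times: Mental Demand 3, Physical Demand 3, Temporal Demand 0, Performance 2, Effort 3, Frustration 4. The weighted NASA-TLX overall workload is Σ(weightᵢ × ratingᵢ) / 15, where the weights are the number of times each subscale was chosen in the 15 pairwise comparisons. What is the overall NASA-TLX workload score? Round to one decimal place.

45.2

The tallies are the weights (they sum to 15).
Weighted sum = 3·18 + 3·33 + 0·45 + 2·84 + 3·79 + 4·30
            = 54 + 99 + 0 + 168 + 237 + 120 = 678.
Overall workload = 678 / 15 = 45.2000 ≈ 45.2.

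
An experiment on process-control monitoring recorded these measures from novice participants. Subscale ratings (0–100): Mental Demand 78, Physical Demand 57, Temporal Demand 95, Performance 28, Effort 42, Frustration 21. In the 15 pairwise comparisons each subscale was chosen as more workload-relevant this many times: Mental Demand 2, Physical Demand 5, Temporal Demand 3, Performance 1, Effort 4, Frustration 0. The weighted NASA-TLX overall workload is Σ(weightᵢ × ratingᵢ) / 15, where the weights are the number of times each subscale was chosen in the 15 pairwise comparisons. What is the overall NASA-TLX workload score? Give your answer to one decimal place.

61.5

The tallies are the weights (they sum to 15).
Weighted sum = 2·78 + 5·57 + 3·95 + 1·28 + 4·42 + 0·21
            = 156 + 285 + 285 + 28 + 168 + 0 = 922.
Overall workload = 922 / 15 = 61.4667 ≈ 61.5.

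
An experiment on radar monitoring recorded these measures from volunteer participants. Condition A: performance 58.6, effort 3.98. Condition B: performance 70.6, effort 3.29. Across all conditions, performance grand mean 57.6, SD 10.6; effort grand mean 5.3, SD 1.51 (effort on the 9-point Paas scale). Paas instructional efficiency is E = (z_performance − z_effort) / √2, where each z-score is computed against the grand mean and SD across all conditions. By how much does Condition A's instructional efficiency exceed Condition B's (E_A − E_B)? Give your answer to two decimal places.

Condition A: z_P = (58.6 − 57.6)/10.6 = 0.0943; z_E = (3.98 − 5.3)/1.51 = -0.8742; E_A = (0.0943 − (-0.8742))/√2 = 0.6848.
Condition B: z_P = (70.6 − 57.6)/10.6 = 1.2264; z_E = (3.29 − 5.3)/1.51 = -1.3311; E_B = (1.2264 − (-1.3311))/√2 = 1.8084.
E_A − E_B = 0.6848 − 1.8084 = -1.1236 ≈ -1.12.

-1.12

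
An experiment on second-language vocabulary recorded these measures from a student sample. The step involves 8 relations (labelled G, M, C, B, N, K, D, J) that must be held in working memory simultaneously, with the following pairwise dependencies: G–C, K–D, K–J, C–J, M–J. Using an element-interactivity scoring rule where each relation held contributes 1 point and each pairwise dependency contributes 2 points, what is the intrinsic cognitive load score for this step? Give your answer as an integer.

18

Count of relations held simultaneously: 8.
Count of pairwise dependencies listed: 5.
Element contribution: 8 × 1 = 8.
Interaction contribution: 5 × 2 = 10.
Intrinsic load = 8 + 10 = 18.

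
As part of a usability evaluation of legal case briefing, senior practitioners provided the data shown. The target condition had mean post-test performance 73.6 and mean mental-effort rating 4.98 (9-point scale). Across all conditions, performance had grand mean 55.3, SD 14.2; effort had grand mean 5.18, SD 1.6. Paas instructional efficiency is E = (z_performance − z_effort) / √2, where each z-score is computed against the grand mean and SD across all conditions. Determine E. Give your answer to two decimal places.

z_performance = (73.6 − 55.3) / 14.2 = 18.3000 / 14.2 = 1.2887.
z_effort = (4.98 − 5.18) / 1.6 = -0.2000 / 1.6 = -0.1250.
z_P − z_E = 1.2887 − (-0.1250) = 1.4137.
E = 1.4137 / √2 = 1.4137 / 1.41421 = 0.9996 ≈ 1.00.

1.00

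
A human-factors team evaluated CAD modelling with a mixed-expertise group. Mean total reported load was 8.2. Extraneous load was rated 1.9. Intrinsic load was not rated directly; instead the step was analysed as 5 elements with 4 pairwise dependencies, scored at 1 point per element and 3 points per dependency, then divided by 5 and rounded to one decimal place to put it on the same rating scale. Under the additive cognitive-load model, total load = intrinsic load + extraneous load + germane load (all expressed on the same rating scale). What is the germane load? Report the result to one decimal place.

2.9

Intrinsic (element-interactivity): (5 × 1 + 4 × 3) / 5 = 17 / 5 = 3.4000 → 3.4.
germane load = total − intrinsic − extraneous
             = 8.2 − 3.4 − 1.9 = 2.9.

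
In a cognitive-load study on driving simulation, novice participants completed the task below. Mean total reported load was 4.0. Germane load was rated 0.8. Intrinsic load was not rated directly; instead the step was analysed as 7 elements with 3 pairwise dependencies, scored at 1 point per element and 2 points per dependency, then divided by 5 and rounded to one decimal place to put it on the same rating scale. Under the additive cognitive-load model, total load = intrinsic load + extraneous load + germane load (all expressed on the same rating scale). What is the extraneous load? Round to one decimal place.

Intrinsic (element-interactivity): (7 × 1 + 3 × 2) / 5 = 13 / 5 = 2.6000 → 2.6.
extraneous load = total − intrinsic − germane
             = 4.0 − 2.6 − 0.8 = 0.6.

0.6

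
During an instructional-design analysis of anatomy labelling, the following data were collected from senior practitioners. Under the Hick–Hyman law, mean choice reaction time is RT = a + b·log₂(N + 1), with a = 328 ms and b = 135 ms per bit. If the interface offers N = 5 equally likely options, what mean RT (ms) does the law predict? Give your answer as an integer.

677

log₂(5 + 1) = log₂(6) = 2.5850.
RT = 328 + 135 × 2.5850 = 328 + 348.9750 = 676.9750 ms.
≈ 677 ms.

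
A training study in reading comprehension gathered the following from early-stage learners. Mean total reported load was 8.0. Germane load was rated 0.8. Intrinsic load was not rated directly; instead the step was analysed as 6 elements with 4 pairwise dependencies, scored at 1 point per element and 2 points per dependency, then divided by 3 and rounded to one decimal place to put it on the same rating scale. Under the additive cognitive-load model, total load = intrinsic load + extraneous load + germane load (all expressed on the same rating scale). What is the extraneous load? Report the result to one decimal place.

Intrinsic (element-interactivity): (6 × 1 + 4 × 2) / 3 = 14 / 3 = 4.6667 → 4.7.
extraneous load = total − intrinsic − germane
             = 8.0 − 4.7 − 0.8 = 2.5.

2.5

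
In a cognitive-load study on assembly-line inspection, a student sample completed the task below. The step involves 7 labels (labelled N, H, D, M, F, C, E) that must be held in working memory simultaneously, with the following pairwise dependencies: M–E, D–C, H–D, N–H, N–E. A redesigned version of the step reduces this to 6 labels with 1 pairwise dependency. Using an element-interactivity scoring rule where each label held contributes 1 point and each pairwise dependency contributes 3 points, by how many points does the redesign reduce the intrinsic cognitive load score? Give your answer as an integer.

Original: 7 × 1 + 5 × 3 = 7 + 15 = 22.
Redesigned: 6 × 1 + 1 × 3 = 6 + 3 = 9.
Reduction = 22 − 9 = 13.

13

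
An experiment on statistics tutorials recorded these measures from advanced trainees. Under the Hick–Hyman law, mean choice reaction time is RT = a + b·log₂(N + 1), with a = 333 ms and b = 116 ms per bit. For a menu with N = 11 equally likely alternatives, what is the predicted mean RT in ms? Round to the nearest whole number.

749

log₂(11 + 1) = log₂(12) = 3.5850.
RT = 333 + 116 × 3.5850 = 333 + 415.8600 = 748.8600 ms.
≈ 749 ms.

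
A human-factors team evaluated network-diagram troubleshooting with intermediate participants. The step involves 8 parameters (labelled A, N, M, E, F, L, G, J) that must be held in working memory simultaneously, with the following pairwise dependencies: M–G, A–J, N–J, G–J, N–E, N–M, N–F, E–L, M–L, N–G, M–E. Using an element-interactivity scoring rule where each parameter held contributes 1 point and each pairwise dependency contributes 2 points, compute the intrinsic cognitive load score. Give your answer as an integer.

Count of parameters held simultaneously: 8.
Count of pairwise dependencies listed: 11.
Element contribution: 8 × 1 = 8.
Interaction contribution: 11 × 2 = 22.
Intrinsic load = 8 + 22 = 30.

30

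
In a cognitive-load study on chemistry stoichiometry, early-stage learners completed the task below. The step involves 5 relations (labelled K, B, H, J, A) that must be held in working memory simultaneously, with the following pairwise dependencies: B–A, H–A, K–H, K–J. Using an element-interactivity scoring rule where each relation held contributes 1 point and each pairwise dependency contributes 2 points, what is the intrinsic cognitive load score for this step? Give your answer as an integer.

13

Count of relations held simultaneously: 5.
Count of pairwise dependencies listed: 4.
Element contribution: 5 × 1 = 5.
Interaction contribution: 4 × 2 = 8.
Intrinsic load = 5 + 8 = 13.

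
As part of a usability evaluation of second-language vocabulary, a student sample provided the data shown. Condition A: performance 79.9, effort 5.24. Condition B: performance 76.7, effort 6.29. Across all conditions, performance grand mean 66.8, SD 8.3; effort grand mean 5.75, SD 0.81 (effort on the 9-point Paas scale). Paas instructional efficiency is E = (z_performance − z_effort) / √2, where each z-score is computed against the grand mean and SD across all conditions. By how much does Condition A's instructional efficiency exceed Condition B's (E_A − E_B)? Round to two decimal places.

1.19

Condition A: z_P = (79.9 − 66.8)/8.3 = 1.5783; z_E = (5.24 − 5.75)/0.81 = -0.6296; E_A = (1.5783 − (-0.6296))/√2 = 1.5612.
Condition B: z_P = (76.7 − 66.8)/8.3 = 1.1928; z_E = (6.29 − 5.75)/0.81 = 0.6667; E_B = (1.1928 − 0.6667)/√2 = 0.3720.
E_A − E_B = 1.5612 − 0.3720 = 1.1892 ≈ 1.19.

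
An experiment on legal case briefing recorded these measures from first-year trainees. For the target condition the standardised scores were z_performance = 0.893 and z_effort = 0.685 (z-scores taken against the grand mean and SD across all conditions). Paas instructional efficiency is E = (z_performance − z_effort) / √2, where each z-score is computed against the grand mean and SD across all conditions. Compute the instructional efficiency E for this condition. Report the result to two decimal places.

0.15

z_P − z_E = 0.893 − 0.685 = 0.2080.
E = 0.2080 / √2 = 0.2080 / 1.41421 = 0.1471 ≈ 0.15.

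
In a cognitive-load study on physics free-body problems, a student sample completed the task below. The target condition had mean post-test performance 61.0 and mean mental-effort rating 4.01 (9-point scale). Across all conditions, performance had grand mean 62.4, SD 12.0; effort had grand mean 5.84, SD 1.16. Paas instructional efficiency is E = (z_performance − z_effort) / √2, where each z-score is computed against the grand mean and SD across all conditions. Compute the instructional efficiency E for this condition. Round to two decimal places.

1.03

z_performance = (61.0 − 62.4) / 12.0 = -1.4000 / 12.0 = -0.1167.
z_effort = (4.01 − 5.84) / 1.16 = -1.8300 / 1.16 = -1.5776.
z_P − z_E = -0.1167 − (-1.5776) = 1.4609.
E = 1.4609 / √2 = 1.4609 / 1.41421 = 1.0330 ≈ 1.03.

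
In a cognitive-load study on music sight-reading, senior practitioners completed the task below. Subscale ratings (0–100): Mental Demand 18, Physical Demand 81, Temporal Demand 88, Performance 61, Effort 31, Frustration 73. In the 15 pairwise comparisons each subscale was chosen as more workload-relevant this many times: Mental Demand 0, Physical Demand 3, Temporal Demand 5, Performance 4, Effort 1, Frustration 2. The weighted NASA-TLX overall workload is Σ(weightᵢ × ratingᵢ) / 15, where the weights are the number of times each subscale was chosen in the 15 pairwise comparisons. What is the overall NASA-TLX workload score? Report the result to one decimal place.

The tallies are the weights (they sum to 15).
Weighted sum = 0·18 + 3·81 + 5·88 + 4·61 + 1·31 + 2·73
            = 0 + 243 + 440 + 244 + 31 + 146 = 1104.
Overall workload = 1104 / 15 = 73.6000 ≈ 73.6.

73.6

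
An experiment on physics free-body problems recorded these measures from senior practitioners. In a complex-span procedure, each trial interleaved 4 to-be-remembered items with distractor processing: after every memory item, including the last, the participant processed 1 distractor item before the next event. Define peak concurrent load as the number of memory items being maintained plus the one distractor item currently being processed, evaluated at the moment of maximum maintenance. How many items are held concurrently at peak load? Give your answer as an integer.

5

Maintenance is greatest during the distractor(s) after memory item 4: all 4 memory items are being held.
One distractor item is concurrently being processed.
Peak concurrent load = 4 + 1 = 5 items.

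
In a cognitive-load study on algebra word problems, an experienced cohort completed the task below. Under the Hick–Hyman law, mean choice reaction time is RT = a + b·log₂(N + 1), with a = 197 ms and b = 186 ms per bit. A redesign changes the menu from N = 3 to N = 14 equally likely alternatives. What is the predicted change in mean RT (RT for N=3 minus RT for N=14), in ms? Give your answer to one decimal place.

RT(3) = 197 + 186·log₂(4) = 197 + 186·2.0000 = 569.0000 ms.
RT(14) = 197 + 186·log₂(15) = 197 + 186·3.9069 = 923.6834 ms.
Difference = 569.0000 − 923.6834 = -354.6834 ≈ -354.7 ms.

-354.7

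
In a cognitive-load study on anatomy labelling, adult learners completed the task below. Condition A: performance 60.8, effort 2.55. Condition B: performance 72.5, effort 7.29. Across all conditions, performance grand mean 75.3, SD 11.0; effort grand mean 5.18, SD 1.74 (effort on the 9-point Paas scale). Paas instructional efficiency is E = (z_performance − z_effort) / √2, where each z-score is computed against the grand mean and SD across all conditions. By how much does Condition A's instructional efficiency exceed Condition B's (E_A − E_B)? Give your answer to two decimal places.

1.17

Condition A: z_P = (60.8 − 75.3)/11.0 = -1.3182; z_E = (2.55 − 5.18)/1.74 = -1.5115; E_A = (-1.3182 − (-1.5115))/√2 = 0.1367.
Condition B: z_P = (72.5 − 75.3)/11.0 = -0.2545; z_E = (7.29 − 5.18)/1.74 = 1.2126; E_B = (-0.2545 − 1.2126)/√2 = -1.0374.
E_A − E_B = 0.1367 − (-1.0374) = 1.1741 ≈ 1.17.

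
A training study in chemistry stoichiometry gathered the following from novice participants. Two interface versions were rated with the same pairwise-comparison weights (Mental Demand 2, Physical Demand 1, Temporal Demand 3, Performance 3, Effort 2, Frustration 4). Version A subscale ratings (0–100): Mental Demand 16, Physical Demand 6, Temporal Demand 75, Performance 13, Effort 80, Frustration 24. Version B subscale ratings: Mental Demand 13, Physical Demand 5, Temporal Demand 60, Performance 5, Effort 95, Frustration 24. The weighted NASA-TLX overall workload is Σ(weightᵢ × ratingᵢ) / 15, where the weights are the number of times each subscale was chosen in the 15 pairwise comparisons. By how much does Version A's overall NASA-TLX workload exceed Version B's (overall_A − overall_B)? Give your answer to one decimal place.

Version A weighted sum = 2·16 + 1·6 + 3·75 + 3·13 + 2·80 + 4·24 = 32 + 6 + 225 + 39 + 160 + 96 = 558; overall_A = 558/15 = 37.2000.
Version B weighted sum = 2·13 + 1·5 + 3·60 + 3·5 + 2·95 + 4·24 = 26 + 5 + 180 + 15 + 190 + 96 = 512; overall_B = 512/15 = 34.1333.
Difference = 37.2000 − 34.1333 = 3.0667 ≈ 3.1.

3.1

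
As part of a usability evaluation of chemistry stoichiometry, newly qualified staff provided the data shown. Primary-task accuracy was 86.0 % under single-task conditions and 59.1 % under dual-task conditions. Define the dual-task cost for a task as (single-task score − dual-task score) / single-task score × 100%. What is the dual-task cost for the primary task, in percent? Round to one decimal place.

31.3

Cost = (86.0 − 59.1) / 86.0 × 100%
     = 26.9000 / 86.0 × 100% = 31.2791%.
≈ 31.3%.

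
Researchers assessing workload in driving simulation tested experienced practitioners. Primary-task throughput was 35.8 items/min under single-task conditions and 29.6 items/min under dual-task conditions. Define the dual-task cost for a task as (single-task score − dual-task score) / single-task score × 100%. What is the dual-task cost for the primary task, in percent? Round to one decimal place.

17.3

Cost = (35.8 − 29.6) / 35.8 × 100%
     = 6.2000 / 35.8 × 100% = 17.3184%.
≈ 17.3%.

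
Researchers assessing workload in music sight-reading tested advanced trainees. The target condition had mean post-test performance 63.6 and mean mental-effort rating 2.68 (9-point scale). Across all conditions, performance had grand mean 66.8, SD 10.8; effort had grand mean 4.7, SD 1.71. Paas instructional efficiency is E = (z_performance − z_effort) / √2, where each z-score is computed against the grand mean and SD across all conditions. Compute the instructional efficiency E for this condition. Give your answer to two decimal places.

0.63

z_performance = (63.6 − 66.8) / 10.8 = -3.2000 / 10.8 = -0.2963.
z_effort = (2.68 − 4.7) / 1.71 = -2.0200 / 1.71 = -1.1813.
z_P − z_E = -0.2963 − (-1.1813) = 0.8850.
E = 0.8850 / √2 = 0.8850 / 1.41421 = 0.6258 ≈ 0.63.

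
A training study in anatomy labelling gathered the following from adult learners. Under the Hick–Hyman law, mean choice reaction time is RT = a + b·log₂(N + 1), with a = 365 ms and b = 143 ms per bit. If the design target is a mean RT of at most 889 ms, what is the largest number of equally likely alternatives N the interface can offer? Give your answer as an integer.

Set 365 + 143·log₂(N + 1) ≤ 889.
log₂(N + 1) ≤ (889 − 365) / 143 = 3.6643.
N + 1 ≤ 2^3.6643 = 12.6784.
N ≤ 11.6784, so the largest integer N is 11.

11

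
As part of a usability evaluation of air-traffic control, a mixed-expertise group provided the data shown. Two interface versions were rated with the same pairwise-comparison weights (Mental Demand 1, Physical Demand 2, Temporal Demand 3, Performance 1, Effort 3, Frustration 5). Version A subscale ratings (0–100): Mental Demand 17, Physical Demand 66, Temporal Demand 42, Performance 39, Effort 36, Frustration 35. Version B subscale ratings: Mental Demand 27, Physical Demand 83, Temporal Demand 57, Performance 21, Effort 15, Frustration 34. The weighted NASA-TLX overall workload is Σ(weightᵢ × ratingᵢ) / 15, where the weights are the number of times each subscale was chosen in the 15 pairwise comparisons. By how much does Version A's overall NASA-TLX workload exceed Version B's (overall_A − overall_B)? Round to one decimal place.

-0.2

Version A weighted sum = 1·17 + 2·66 + 3·42 + 1·39 + 3·36 + 5·35 = 17 + 132 + 126 + 39 + 108 + 175 = 597; overall_A = 597/15 = 39.8000.
Version B weighted sum = 1·27 + 2·83 + 3·57 + 1·21 + 3·15 + 5·34 = 27 + 166 + 171 + 21 + 45 + 170 = 600; overall_B = 600/15 = 40.0000.
Difference = 39.8000 − 40.0000 = -0.2000 ≈ -0.2.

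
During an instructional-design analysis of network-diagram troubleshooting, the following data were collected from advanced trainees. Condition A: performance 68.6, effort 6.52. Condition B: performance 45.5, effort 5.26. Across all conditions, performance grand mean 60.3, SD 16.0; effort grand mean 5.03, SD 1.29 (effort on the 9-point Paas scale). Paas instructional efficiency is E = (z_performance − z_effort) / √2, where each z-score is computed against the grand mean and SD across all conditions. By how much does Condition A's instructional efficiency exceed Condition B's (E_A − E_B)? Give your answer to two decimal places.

0.33

Condition A: z_P = (68.6 − 60.3)/16.0 = 0.5187; z_E = (6.52 − 5.03)/1.29 = 1.1550; E_A = (0.5187 − 1.1550)/√2 = -0.4499.
Condition B: z_P = (45.5 − 60.3)/16.0 = -0.9250; z_E = (5.26 − 5.03)/1.29 = 0.1783; E_B = (-0.9250 − 0.1783)/√2 = -0.7802.
E_A − E_B = -0.4499 − (-0.7802) = 0.3303 ≈ 0.33.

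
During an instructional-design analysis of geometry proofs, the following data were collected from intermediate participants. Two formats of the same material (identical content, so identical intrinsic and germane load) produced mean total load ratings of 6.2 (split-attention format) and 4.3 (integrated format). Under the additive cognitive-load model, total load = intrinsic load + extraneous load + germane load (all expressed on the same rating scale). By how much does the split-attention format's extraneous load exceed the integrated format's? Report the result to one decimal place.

Intrinsic and germane load are equal across formats, so the difference in total load equals the difference in extraneous load.
Extraneous-load difference = 6.2 − 4.3 = 1.9.

1.9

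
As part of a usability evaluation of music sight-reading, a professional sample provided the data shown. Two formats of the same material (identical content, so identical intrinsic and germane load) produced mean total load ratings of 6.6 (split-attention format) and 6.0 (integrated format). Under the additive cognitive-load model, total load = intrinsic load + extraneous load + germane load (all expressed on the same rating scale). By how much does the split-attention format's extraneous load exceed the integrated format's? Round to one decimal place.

Intrinsic and germane load are equal across formats, so the difference in total load equals the difference in extraneous load.
Extraneous-load difference = 6.6 − 6.0 = 0.6.

0.6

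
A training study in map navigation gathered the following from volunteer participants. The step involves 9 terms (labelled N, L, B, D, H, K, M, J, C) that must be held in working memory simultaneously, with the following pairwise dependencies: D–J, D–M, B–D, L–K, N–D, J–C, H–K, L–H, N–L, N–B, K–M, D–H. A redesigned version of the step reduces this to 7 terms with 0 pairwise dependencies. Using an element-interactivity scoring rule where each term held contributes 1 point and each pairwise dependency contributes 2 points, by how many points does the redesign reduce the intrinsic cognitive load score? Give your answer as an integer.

Original: 9 × 1 + 12 × 2 = 9 + 24 = 33.
Redesigned: 7 × 1 + 0 × 2 = 7 + 0 = 7.
Reduction = 33 − 7 = 26.

26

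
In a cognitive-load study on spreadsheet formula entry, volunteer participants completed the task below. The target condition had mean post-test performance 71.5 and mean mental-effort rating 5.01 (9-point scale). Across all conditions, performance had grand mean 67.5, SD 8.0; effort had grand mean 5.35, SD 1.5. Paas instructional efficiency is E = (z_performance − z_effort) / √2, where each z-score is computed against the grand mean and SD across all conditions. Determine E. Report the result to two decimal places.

0.51

z_performance = (71.5 − 67.5) / 8.0 = 4.0000 / 8.0 = 0.5000.
z_effort = (5.01 − 5.35) / 1.5 = -0.3400 / 1.5 = -0.2267.
z_P − z_E = 0.5000 − (-0.2267) = 0.7267.
E = 0.7267 / √2 = 0.7267 / 1.41421 = 0.5139 ≈ 0.51.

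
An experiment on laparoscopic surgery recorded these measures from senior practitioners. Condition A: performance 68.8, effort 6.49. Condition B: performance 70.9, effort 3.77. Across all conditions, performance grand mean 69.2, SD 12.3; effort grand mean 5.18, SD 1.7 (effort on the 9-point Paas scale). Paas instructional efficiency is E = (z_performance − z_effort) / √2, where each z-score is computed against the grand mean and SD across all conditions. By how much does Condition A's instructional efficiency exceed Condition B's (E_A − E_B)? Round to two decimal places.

Condition A: z_P = (68.8 − 69.2)/12.3 = -0.0325; z_E = (6.49 − 5.18)/1.7 = 0.7706; E_A = (-0.0325 − 0.7706)/√2 = -0.5679.
Condition B: z_P = (70.9 − 69.2)/12.3 = 0.1382; z_E = (3.77 − 5.18)/1.7 = -0.8294; E_B = (0.1382 − (-0.8294))/√2 = 0.6842.
E_A − E_B = -0.5679 − 0.6842 = -1.2521 ≈ -1.25.

-1.25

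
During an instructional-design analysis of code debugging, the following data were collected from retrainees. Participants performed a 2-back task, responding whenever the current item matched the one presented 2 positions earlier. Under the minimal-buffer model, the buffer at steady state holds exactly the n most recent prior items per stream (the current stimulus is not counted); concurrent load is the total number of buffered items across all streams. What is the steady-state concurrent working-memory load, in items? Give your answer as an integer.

2

The buffer holds the 2 most recent prior items.
Steady-state concurrent load = 2 items.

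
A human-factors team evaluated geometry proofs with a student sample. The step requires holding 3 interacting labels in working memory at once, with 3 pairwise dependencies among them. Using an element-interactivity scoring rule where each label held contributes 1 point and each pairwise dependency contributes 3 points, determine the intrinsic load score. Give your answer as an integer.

Element contribution: 3 × 1 = 3.
Interaction contribution: 3 × 3 = 9.
Intrinsic load = 3 + 9 = 12.

12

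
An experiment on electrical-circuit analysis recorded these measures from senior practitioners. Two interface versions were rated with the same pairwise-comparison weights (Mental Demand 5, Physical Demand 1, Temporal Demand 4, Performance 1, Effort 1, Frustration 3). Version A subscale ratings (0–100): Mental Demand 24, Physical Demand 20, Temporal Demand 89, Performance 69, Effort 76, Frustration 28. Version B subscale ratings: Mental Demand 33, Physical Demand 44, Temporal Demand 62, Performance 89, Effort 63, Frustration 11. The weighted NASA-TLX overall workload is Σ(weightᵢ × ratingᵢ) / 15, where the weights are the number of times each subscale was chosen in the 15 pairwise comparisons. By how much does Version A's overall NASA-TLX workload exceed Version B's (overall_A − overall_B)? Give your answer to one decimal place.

5.5

Version A weighted sum = 5·24 + 1·20 + 4·89 + 1·69 + 1·76 + 3·28 = 120 + 20 + 356 + 69 + 76 + 84 = 725; overall_A = 725/15 = 48.3333.
Version B weighted sum = 5·33 + 1·44 + 4·62 + 1·89 + 1·63 + 3·11 = 165 + 44 + 248 + 89 + 63 + 33 = 642; overall_B = 642/15 = 42.8000.
Difference = 48.3333 − 42.8000 = 5.5333 ≈ 5.5.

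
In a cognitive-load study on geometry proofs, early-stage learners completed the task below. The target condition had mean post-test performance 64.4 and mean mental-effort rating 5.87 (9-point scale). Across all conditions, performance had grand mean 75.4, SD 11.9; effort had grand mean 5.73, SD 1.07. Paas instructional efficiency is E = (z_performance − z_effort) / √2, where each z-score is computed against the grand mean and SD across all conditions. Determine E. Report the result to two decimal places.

-0.75

z_performance = (64.4 − 75.4) / 11.9 = -11.0000 / 11.9 = -0.9244.
z_effort = (5.87 − 5.73) / 1.07 = 0.1400 / 1.07 = 0.1308.
z_P − z_E = -0.9244 − 0.1308 = -1.0552.
E = -1.0552 / √2 = -1.0552 / 1.41421 = -0.7461 ≈ -0.75.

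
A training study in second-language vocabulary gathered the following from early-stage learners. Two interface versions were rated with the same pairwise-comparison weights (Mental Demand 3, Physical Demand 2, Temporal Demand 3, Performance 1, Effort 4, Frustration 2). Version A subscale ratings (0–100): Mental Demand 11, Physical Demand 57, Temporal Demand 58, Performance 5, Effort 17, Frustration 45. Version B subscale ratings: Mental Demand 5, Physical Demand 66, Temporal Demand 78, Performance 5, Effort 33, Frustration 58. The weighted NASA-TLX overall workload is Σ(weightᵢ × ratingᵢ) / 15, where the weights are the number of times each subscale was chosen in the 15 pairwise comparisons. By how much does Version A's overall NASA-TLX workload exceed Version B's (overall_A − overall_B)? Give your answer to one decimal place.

-10.0

Version A weighted sum = 3·11 + 2·57 + 3·58 + 1·5 + 4·17 + 2·45 = 33 + 114 + 174 + 5 + 68 + 90 = 484; overall_A = 484/15 = 32.2667.
Version B weighted sum = 3·5 + 2·66 + 3·78 + 1·5 + 4·33 + 2·58 = 15 + 132 + 234 + 5 + 132 + 116 = 634; overall_B = 634/15 = 42.2667.
Difference = 32.2667 − 42.2667 = -10.0000 ≈ -10.0.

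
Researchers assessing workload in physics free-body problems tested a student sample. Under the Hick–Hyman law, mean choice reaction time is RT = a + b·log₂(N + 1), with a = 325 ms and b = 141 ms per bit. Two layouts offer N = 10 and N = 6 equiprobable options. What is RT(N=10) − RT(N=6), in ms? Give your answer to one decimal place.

91.9

RT(10) = 325 + 141·log₂(11) = 325 + 141·3.4594 = 812.7754 ms.
RT(6) = 325 + 141·log₂(7) = 325 + 141·2.8074 = 720.8434 ms.
Difference = 812.7754 − 720.8434 = 91.9320 ≈ 91.9 ms.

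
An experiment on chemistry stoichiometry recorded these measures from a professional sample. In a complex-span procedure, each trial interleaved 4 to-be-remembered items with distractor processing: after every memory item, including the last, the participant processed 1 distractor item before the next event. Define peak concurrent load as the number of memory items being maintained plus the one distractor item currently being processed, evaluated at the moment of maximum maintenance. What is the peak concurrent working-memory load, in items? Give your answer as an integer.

Maintenance is greatest during the distractor(s) after memory item 4: all 4 memory items are being held.
One distractor item is concurrently being processed.
Peak concurrent load = 4 + 1 = 5 items.

5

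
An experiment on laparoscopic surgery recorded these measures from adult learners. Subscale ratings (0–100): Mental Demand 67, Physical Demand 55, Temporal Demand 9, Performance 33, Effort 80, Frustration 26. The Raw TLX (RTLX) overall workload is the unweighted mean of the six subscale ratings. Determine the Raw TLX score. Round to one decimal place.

Sum of ratings = 67 + 55 + 9 + 33 + 80 + 26 = 270.
RTLX = 270 / 6 = 45.0000 ≈ 45.0.

45.0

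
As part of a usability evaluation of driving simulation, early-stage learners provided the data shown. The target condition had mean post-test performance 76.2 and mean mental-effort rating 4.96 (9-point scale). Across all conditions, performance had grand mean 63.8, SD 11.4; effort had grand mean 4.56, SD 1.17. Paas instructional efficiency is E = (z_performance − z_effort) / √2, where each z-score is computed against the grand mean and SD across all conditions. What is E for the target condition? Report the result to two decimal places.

0.53

z_performance = (76.2 − 63.8) / 11.4 = 12.4000 / 11.4 = 1.0877.
z_effort = (4.96 − 4.56) / 1.17 = 0.4000 / 1.17 = 0.3419.
z_P − z_E = 1.0877 − 0.3419 = 0.7458.
E = 0.7458 / √2 = 0.7458 / 1.41421 = 0.5274 ≈ 0.53.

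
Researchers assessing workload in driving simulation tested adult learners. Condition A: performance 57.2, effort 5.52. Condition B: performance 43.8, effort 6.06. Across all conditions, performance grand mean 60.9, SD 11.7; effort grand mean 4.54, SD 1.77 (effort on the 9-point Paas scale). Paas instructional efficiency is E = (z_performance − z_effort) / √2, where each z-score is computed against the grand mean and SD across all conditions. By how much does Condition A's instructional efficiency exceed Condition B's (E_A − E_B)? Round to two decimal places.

Condition A: z_P = (57.2 − 60.9)/11.7 = -0.3162; z_E = (5.52 − 4.54)/1.77 = 0.5537; E_A = (-0.3162 − 0.5537)/√2 = -0.6151.
Condition B: z_P = (43.8 − 60.9)/11.7 = -1.4615; z_E = (6.06 − 4.54)/1.77 = 0.8588; E_B = (-1.4615 − 0.8588)/√2 = -1.6407.
E_A − E_B = -0.6151 − (-1.6407) = 1.0256 ≈ 1.03.

1.03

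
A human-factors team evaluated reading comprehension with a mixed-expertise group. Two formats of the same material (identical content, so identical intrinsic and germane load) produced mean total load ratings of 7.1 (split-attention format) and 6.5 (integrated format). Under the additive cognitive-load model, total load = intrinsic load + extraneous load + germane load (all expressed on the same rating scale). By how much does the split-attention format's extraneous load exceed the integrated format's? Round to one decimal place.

Intrinsic and germane load are equal across formats, so the difference in total load equals the difference in extraneous load.
Extraneous-load difference = 7.1 − 6.5 = 0.6.

0.6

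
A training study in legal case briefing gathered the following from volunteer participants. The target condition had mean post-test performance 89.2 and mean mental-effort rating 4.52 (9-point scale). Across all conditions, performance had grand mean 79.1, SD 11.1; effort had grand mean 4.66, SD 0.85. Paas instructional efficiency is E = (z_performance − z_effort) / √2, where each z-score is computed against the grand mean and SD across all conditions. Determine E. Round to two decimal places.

z_performance = (89.2 − 79.1) / 11.1 = 10.1000 / 11.1 = 0.9099.
z_effort = (4.52 − 4.66) / 0.85 = -0.1400 / 0.85 = -0.1647.
z_P − z_E = 0.9099 − (-0.1647) = 1.0746.
E = 1.0746 / √2 = 1.0746 / 1.41421 = 0.7599 ≈ 0.76.

0.76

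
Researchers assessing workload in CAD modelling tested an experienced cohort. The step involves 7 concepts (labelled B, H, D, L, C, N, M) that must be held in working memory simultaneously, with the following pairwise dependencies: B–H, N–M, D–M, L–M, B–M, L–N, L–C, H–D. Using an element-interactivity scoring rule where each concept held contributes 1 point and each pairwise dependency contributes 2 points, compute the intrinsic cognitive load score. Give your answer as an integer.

Count of concepts held simultaneously: 7.
Count of pairwise dependencies listed: 8.
Element contribution: 7 × 1 = 7.
Interaction contribution: 8 × 2 = 16.
Intrinsic load = 7 + 16 = 23.

23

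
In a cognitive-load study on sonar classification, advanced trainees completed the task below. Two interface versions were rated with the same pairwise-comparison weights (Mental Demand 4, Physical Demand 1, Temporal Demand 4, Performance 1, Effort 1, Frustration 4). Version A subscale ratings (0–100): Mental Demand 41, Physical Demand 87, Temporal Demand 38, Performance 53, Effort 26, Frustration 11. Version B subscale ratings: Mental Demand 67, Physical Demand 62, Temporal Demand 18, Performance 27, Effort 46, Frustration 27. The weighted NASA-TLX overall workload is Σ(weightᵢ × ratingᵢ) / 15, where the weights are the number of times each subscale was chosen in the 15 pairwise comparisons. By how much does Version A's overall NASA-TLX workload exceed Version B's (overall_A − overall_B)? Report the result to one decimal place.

-3.8

Version A weighted sum = 4·41 + 1·87 + 4·38 + 1·53 + 1·26 + 4·11 = 164 + 87 + 152 + 53 + 26 + 44 = 526; overall_A = 526/15 = 35.0667.
Version B weighted sum = 4·67 + 1·62 + 4·18 + 1·27 + 1·46 + 4·27 = 268 + 62 + 72 + 27 + 46 + 108 = 583; overall_B = 583/15 = 38.8667.
Difference = 35.0667 − 38.8667 = -3.8000 ≈ -3.8.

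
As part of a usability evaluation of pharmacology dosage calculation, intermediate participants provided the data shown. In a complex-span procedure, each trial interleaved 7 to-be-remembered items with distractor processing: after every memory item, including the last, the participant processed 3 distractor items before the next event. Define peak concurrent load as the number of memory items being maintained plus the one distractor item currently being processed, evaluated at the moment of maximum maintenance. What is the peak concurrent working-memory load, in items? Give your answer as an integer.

8

Maintenance is greatest during the distractor(s) after memory item 7: all 7 memory items are being held.
One distractor item is concurrently being processed.
Peak concurrent load = 7 + 1 = 8 items.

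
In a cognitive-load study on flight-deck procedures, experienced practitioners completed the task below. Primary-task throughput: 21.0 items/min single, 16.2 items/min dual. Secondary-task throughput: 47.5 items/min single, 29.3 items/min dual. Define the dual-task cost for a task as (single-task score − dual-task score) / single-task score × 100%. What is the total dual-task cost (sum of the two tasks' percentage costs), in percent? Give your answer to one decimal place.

61.2

Primary cost = (21.0 − 16.2) / 21.0 × 100% = 22.8571%.
Secondary cost = (47.5 − 29.3) / 47.5 × 100% = 38.3158%.
Total = 22.8571% + 38.3158% = 61.1729% ≈ 61.2%.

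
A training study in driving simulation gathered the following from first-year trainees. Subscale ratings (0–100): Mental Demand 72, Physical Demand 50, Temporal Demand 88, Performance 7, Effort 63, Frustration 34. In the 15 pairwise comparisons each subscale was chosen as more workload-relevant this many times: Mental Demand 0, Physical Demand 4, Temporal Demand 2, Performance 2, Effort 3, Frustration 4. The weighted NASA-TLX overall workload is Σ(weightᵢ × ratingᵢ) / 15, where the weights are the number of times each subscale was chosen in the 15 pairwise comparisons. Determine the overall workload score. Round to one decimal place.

The tallies are the weights (they sum to 15).
Weighted sum = 0·72 + 4·50 + 2·88 + 2·7 + 3·63 + 4·34
            = 0 + 200 + 176 + 14 + 189 + 136 = 715.
Overall workload = 715 / 15 = 47.6667 ≈ 47.7.

47.7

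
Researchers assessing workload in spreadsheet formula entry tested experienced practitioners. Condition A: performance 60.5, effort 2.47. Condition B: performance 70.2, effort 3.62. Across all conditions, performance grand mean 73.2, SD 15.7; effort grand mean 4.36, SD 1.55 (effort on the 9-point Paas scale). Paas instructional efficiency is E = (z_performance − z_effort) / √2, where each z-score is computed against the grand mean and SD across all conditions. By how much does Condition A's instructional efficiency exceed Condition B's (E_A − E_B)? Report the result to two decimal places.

0.09

Condition A: z_P = (60.5 − 73.2)/15.7 = -0.8089; z_E = (2.47 − 4.36)/1.55 = -1.2194; E_A = (-0.8089 − (-1.2194))/√2 = 0.2903.
Condition B: z_P = (70.2 − 73.2)/15.7 = -0.1911; z_E = (3.62 − 4.36)/1.55 = -0.4774; E_B = (-0.1911 − (-0.4774))/√2 = 0.2024.
E_A − E_B = 0.2903 − 0.2024 = 0.0879 ≈ 0.09.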